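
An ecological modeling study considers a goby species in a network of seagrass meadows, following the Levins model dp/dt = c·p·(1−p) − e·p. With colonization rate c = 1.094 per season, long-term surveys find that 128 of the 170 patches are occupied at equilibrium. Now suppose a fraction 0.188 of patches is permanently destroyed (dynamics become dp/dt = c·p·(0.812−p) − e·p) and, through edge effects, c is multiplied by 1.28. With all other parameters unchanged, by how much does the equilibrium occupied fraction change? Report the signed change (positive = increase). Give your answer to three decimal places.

Observed p* = 128/170 = 0.75294.
Balance c(1−p*) = e gives e = 1.094×(1 − 0.75294) = 0.27028.
New p* = 0.812 − e/c = 0.812 − 0.27028/1.40032 = 0.61899.
Δp* = 0.61899 − 0.75294 = -0.13395.

-0.134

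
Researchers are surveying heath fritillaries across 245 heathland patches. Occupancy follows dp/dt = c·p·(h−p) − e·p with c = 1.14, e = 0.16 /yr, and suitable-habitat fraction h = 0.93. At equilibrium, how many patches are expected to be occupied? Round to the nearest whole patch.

193

p* = h − e/c = 0.93 − 0.1404 = 0.7896.
Expected occupied patches = N × p* = 245 × 0.7896 = 193.46 ≈ 193.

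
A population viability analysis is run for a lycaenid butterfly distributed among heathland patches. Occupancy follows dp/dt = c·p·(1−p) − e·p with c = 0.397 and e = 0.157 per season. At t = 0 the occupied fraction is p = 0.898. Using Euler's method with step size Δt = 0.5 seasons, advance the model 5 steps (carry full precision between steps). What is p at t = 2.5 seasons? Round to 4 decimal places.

0.7261

Update rule: p ← p + [c·p·(1−p) − e·p]·Δt with Δt = 0.5.
  1  |  dp/dt·Δt = -0.052311  |  p_1 = 0.845689
  2  |  dp/dt·Δt = -0.040482  |  p_2 = 0.805206
  3  |  dp/dt·Δt = -0.032074  |  p_3 = 0.773132
  4  |  dp/dt·Δt = -0.025874  |  p_4 = 0.747258
  5  |  dp/dt·Δt = -0.021170  |  p_5 = 0.726088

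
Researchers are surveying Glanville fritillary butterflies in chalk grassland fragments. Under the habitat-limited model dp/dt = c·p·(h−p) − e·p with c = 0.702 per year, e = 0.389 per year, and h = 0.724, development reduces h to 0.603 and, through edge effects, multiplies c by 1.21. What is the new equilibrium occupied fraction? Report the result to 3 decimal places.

0.145

Before: p* = h − e/c = 0.724 − 0.389/0.702 = 0.724 − 0.5541 = 0.1699.
After: c = 0.84942, e = 0.389, h = 0.603; p* = 0.603 − 0.389/0.84942 = 0.1450.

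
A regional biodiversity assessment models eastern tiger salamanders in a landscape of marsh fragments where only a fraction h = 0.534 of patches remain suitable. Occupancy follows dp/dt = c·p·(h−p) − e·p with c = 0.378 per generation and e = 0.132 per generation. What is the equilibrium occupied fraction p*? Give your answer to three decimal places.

0.185

Setting dp/dt = 0 and dividing by p* gives c·(h−p*) = e.
So p* = h − e/c = 0.534 − 0.132/0.378 = 0.534 − 0.3492 = 0.1848.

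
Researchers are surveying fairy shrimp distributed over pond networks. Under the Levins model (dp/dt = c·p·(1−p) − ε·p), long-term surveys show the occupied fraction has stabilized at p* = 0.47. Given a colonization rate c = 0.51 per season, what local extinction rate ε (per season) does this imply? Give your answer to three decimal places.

0.270

At equilibrium c(1−p*) = ε.
ε = 0.51 × (1 − 0.47) = 0.51 × 0.5300 = 0.2703.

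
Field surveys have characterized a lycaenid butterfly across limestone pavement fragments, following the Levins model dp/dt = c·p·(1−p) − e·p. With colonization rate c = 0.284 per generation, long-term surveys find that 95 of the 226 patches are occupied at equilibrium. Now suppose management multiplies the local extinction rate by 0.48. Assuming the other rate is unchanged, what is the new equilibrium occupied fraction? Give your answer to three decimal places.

0.722

Observed p* = 95/226 = 0.42035.
Balance c(1−p*) = e gives e = 0.284×(1 − 0.42035) = 0.16462.
New p* = 1 − e/c = 1 − 0.07902/0.28400 = 0.72176.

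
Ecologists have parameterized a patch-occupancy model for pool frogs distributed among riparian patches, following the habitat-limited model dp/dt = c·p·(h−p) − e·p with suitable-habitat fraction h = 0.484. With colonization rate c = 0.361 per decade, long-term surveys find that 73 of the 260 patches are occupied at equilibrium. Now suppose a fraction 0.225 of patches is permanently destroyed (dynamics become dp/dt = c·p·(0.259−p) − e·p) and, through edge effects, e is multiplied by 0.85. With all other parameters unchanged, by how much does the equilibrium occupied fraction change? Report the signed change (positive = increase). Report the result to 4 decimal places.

Observed p* = 73/260 = 0.28077.
Balance c(h−p*) = e gives e = 0.361×(0.484 − 0.28077) = 0.07337.
New p* = 0.259 − e/c = 0.259 − 0.06236/0.36100 = 0.08626.
Δp* = 0.08626 − 0.28077 = -0.19451.

-0.1945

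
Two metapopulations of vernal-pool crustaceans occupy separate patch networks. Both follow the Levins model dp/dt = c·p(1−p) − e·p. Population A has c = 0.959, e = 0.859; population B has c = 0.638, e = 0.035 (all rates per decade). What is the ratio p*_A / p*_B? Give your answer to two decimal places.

A: p*_A = 1 − 0.859/0.959 = 0.1043.
B: p*_B = 1 − 0.035/0.638 = 0.9451.
p*_A / p*_B = 0.1043/0.9451 = 0.1103.

0.11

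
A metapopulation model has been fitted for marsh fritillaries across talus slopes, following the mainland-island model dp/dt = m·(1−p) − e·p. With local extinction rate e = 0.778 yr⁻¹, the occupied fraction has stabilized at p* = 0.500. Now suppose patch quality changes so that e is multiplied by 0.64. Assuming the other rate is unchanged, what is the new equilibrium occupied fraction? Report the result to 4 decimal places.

Balance m(1−p*) = e·p* gives m = e·p*/(1−p*) = 0.778×0.50000/0.50000 = 0.77800.
New p* = m/(m+e) = 0.77800/(0.77800+0.49792) = 0.60976.

0.6098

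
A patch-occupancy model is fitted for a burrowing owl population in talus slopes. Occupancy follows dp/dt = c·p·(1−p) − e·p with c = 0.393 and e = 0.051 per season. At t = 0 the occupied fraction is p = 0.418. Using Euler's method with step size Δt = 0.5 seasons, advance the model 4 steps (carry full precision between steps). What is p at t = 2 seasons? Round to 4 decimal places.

0.5643

Update rule: p ← p + [c·p·(1−p) − e·p]·Δt with Δt = 0.5.
  1  |  dp/dt·Δt = +0.037145  |  p_1 = 0.455145
  2  |  dp/dt·Δt = +0.037123  |  p_2 = 0.492268
  3  |  dp/dt·Δt = +0.036560  |  p_3 = 0.528829
  4  |  dp/dt·Δt = +0.035477  |  p_4 = 0.564305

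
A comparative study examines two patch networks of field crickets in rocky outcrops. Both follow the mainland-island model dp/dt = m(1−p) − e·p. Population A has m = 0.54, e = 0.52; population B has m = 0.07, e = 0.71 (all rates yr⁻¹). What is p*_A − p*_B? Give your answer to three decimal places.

0.420

A: p*_A = m/(m+e) = 0.54/1.0600 = 0.5094.
B: p*_B = 0.07/0.7800 = 0.0897.
p*_A − p*_B = 0.5094 − 0.0897 = 0.4197.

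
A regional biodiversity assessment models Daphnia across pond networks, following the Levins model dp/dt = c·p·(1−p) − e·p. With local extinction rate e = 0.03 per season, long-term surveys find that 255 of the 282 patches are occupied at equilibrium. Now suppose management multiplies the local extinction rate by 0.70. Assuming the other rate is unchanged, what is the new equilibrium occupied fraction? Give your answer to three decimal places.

0.933

Observed p* = 255/282 = 0.90426.
Balance c(1−p*) = e gives c = e/(1 − 0.90426) = 0.03/0.09574 = 0.31335.
New p* = 1 − e/c = 1 − 0.02100/0.31335 = 0.93298.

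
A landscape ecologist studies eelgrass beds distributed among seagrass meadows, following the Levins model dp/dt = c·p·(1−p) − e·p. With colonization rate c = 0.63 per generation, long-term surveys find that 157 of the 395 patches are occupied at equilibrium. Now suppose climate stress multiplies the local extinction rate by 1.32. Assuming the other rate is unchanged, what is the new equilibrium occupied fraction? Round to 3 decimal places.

0.205

Observed p* = 157/395 = 0.39747.
Balance c(1−p*) = e gives e = 0.63×(1 − 0.39747) = 0.37959.
New p* = 1 − e/c = 1 − 0.50106/0.63000 = 0.20467.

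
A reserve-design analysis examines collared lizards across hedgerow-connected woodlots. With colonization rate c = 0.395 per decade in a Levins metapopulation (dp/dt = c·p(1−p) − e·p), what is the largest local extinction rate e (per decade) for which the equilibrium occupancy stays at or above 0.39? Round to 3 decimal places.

1 − e/c ≥ 0.39 ⇒ e ≤ c(1 − 0.39) = 0.395 × 0.6100.
e_max = 0.2409.

0.241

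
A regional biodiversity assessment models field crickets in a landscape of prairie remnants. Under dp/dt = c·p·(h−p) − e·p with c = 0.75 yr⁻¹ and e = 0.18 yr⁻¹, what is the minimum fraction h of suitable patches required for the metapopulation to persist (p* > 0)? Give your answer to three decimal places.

p* = h − e/c is positive only when h > e/c.
h_min = e/c = 0.18/0.75 = 0.2400.

0.240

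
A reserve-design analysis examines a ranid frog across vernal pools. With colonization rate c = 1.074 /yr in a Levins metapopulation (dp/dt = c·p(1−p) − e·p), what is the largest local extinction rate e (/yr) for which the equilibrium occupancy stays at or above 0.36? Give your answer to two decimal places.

0.69

1 − e/c ≥ 0.36 ⇒ e ≤ c(1 − 0.36) = 1.074 × 0.6400.
e_max = 0.6874.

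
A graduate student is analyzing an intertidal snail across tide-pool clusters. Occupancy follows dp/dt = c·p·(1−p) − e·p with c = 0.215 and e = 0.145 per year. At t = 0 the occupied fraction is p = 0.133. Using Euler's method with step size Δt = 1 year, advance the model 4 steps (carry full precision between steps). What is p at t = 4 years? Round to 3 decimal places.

0.155

Update rule: p ← p + [c·p·(1−p) − e·p]·Δt with Δt = 1.
  1  |  dp/dt·Δt = +0.005507  |  p_1 = 0.138507
  2  |  dp/dt·Δt = +0.005571  |  p_2 = 0.144078
  3  |  dp/dt·Δt = +0.005622  |  p_3 = 0.149700
  4  |  dp/dt·Δt = +0.005661  |  p_4 = 0.155361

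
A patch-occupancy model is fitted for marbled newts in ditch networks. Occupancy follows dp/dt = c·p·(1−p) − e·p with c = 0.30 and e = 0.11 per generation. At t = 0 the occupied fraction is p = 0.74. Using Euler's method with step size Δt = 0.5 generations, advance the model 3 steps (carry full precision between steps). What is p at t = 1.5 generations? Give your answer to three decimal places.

0.709

Update rule: p ← p + [c·p·(1−p) − e·p]·Δt with Δt = 0.5.
  1  |  dp/dt·Δt = -0.011840  |  p_1 = 0.728160
  2  |  dp/dt·Δt = -0.010357  |  p_2 = 0.717803
  3  |  dp/dt·Δt = -0.009095  |  p_3 = 0.708708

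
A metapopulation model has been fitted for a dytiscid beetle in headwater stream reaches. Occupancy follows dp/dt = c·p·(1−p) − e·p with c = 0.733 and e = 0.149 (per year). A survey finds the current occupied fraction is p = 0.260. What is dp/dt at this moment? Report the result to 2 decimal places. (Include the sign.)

0.10

Colonization term: c·p·(1−p) = 0.733×0.260×0.7400 = 0.14103.
Extinction term: e·p = 0.03874.
dp/dt = 0.14103 − 0.03874 = 0.10229.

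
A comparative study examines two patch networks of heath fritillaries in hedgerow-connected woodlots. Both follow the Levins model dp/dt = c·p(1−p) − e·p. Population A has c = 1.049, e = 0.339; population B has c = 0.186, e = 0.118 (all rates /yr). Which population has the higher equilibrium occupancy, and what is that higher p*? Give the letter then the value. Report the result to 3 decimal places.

A, 0.677

A: p*_A = 1 − 0.339/1.049 = 0.6768.
B: p*_B = 1 − 0.118/0.186 = 0.3656.
A is higher at 0.6768.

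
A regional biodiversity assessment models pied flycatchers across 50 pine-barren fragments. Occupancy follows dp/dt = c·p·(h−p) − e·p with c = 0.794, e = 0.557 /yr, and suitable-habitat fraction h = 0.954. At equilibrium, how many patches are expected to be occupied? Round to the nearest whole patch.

p* = h − e/c = 0.954 − 0.7015 = 0.2525.
Expected occupied patches = N × p* = 50 × 0.2525 = 12.62 ≈ 13.

13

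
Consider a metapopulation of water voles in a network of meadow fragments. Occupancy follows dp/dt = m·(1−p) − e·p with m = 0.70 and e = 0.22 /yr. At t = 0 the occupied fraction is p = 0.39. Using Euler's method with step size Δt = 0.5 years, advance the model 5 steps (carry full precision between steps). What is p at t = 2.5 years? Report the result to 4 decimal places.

Update rule: p ← p + [m·(1−p) − e·p]·Δt with Δt = 0.5.
p: 0.39000 → 0.56060  (Δp = +0.17060)
p: 0.56060 → 0.65272  (Δp = +0.09212)
p: 0.65272 → 0.70247  (Δp = +0.04975)
p: 0.70247 → 0.72933  (Δp = +0.02686)
p: 0.72933 → 0.74384  (Δp = +0.01451)

0.7438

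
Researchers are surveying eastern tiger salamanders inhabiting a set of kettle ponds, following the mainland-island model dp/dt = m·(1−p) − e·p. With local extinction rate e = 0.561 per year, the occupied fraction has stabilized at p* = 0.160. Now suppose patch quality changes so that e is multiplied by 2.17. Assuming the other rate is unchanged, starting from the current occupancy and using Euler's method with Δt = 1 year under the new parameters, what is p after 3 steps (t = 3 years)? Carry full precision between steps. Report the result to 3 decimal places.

Balance m(1−p*) = e·p* gives m = e·p*/(1−p*) = 0.561×0.16000/0.84000 = 0.10686.
Starting from p₀ = 0.16000; update p ← p + (dp/dt)·Δt with the new parameters.
p: 0.16000 → 0.05498  (Δp = -0.10502)
p: 0.05498 → 0.08903  (Δp = +0.03405)
p: 0.08903 → 0.07799  (Δp = -0.01104)

0.078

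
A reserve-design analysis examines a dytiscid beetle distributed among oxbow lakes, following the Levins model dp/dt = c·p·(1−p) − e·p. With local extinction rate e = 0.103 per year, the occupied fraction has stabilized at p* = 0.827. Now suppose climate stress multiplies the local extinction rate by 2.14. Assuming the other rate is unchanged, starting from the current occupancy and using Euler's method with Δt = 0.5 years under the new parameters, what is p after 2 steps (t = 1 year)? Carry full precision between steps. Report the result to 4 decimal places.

Balance c(1−p*) = e gives c = e/(1 − 0.82700) = 0.103/0.17300 = 0.59538.
Starting from p₀ = 0.82700; update p ← p + (dp/dt)·Δt with the new parameters.
t = 0.5: p = 0.82700 + (-0.04855) = 0.77845
t = 1: p = 0.77845 + (-0.03445) = 0.74400

0.7440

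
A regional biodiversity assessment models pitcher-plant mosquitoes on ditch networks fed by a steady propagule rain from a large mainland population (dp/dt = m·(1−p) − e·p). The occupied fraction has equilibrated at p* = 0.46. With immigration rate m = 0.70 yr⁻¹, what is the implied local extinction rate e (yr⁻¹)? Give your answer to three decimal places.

At equilibrium m(1−p*) = e·p*, so e = m(1−p*)/p*.
e = 0.70 × 0.5400 / 0.46 = 0.8217.

0.822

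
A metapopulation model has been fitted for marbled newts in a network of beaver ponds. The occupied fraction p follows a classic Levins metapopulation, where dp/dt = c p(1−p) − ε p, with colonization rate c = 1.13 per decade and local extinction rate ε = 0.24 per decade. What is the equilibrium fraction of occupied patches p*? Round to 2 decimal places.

Setting dp/dt = 0 and dividing through by p* gives c·(1−p*) = ε.
So p* = 1 − ε/c = 1 − 0.24/1.13 = 1 − 0.2124 = 0.7876.

0.79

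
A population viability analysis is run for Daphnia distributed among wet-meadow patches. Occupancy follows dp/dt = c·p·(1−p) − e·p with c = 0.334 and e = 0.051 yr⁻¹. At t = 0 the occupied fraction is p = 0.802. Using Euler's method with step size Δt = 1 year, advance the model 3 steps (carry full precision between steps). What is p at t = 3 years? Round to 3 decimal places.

Update rule: p ← p + [c·p·(1−p) − e·p]·Δt with Δt = 1.
  1  |  dp/dt·Δt = +0.012136  |  p_1 = 0.814136
  2  |  dp/dt·Δt = +0.009020  |  p_2 = 0.823155
  3  |  dp/dt·Δt = +0.006640  |  p_3 = 0.829795

0.830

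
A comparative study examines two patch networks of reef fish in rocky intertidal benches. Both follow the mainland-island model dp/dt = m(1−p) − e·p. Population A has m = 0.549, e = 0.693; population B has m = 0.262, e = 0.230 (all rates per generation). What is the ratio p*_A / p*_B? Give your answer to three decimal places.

0.830

A: p*_A = m/(m+e) = 0.549/1.2420 = 0.4420.
B: p*_B = 0.262/0.4920 = 0.5325.
p*_A / p*_B = 0.4420/0.5325 = 0.8301.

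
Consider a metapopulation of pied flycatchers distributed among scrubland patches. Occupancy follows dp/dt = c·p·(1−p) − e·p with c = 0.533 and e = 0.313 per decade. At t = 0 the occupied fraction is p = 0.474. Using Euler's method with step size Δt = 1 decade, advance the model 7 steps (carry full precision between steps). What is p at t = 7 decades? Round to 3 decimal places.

0.422

Update rule: p ← p + [c·p·(1−p) − e·p]·Δt with Δt = 1.
p: 0.47400 → 0.45853  (Δp = -0.01547)
p: 0.45853 → 0.44734  (Δp = -0.01119)
p: 0.44734 → 0.43910  (Δp = -0.00825)
p: 0.43910 → 0.43293  (Δp = -0.00616)
p: 0.43293 → 0.42828  (Δp = -0.00466)
p: 0.42828 → 0.42473  (Δp = -0.00354)
p: 0.42473 → 0.42202  (Δp = -0.00271)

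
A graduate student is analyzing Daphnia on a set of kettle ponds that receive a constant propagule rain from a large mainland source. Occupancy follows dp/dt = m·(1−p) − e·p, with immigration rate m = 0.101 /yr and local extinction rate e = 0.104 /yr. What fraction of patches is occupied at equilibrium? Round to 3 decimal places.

Setting dp/dt = 0: m − m·p* = e·p*, so m = (m+e)·p*.
p* = m/(m+e) = 0.101/(0.101+0.104) = 0.101/0.2050 = 0.4927.

0.493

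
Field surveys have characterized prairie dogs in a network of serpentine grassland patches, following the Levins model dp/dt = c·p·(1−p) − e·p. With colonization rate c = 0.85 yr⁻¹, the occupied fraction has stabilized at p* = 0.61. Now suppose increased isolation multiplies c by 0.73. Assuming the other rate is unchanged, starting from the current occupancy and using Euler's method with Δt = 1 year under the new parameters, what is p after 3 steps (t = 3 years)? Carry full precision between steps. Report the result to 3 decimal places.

0.505

Balance c(1−p*) = e gives e = 0.85×(1 − 0.61000) = 0.33150.
Starting from p₀ = 0.61000; update p ← p + (dp/dt)·Δt with the new parameters.
  1  |  dp/dt·Δt = -0.054598  |  p_1 = 0.555402
  2  |  dp/dt·Δt = -0.030895  |  p_2 = 0.524507
  3  |  dp/dt·Δt = -0.019122  |  p_3 = 0.505385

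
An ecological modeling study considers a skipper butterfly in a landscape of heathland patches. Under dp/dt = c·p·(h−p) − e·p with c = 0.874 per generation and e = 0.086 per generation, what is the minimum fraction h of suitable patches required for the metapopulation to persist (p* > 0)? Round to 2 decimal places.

p* = h − e/c is positive only when h > e/c.
h_min = e/c = 0.086/0.874 = 0.0984.

0.10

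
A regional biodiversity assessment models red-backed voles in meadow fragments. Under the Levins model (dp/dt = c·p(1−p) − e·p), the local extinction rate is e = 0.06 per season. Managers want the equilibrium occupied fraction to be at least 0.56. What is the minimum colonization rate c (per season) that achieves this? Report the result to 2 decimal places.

0.14

p* = 1 − e/c ≥ 0.56 requires e/c ≤ 0.4400, i.e. c ≥ e/0.4400.
c_min = 0.06/0.4400 = 0.1364.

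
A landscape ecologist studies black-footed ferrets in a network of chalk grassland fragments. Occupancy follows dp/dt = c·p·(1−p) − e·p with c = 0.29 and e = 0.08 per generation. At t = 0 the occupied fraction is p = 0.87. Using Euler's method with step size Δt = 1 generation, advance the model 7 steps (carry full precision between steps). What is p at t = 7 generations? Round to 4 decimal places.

0.7472

Update rule: p ← p + [c·p·(1−p) − e·p]·Δt with Δt = 1.
t = 1: p = 0.87000 + (-0.03680) = 0.83320
t = 2: p = 0.83320 + (-0.02635) = 0.80685
t = 3: p = 0.80685 + (-0.01935) = 0.78749
t = 4: p = 0.78749 + (-0.01447) = 0.77303
t = 5: p = 0.77303 + (-0.01096) = 0.76207
t = 6: p = 0.76207 + (-0.00838) = 0.75368
t = 7: p = 0.75368 + (-0.00646) = 0.74723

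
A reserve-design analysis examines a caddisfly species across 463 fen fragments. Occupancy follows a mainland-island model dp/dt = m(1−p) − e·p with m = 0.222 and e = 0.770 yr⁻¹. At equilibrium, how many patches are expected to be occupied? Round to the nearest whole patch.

104

p* = m/(m+e) = 0.222/0.9920 = 0.2238.
Expected occupied patches = N × p* = 463 × 0.2238 = 103.61 ≈ 104.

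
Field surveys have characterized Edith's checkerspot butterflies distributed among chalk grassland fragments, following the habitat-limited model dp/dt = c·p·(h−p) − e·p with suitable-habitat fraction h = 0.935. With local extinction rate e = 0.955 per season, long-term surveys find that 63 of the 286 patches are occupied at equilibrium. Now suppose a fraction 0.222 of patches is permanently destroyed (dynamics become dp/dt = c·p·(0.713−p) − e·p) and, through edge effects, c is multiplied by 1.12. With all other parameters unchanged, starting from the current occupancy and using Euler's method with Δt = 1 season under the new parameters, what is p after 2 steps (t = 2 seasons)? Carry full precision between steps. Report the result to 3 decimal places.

Observed p* = 63/286 = 0.22028.
Balance c(h−p*) = e gives c = e/(0.935 − 0.22028) = 0.955/0.71472 = 1.33619.
Starting from p₀ = 0.22028; update p ← p + (dp/dt)·Δt with the new parameters.
step 1: Δp = -0.04794, p = 0.17234
step 2: Δp = -0.02514, p = 0.14720

0.147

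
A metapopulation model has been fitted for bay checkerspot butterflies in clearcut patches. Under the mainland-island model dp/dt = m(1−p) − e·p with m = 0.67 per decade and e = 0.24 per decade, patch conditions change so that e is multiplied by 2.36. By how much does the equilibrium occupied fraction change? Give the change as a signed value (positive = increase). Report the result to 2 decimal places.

-0.19

Before: p* = 0.67/(0.67+0.24) = 0.7363.
After: m = 0.67, e = 0.5664; p* = 0.67/1.2364 = 0.5419.
Δp* = 0.5419 − 0.7363 = -0.1944.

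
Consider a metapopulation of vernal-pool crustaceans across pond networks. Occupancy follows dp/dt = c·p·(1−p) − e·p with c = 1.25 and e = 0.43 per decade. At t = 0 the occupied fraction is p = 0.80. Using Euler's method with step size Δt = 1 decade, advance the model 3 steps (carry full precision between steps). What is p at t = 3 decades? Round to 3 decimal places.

0.656

Update rule: p ← p + [c·p·(1−p) − e·p]·Δt with Δt = 1.
step 1: Δp = -0.14400, p = 0.65600
step 2: Δp = +0.00000, p = 0.65600
step 3: Δp = +0.00000, p = 0.65600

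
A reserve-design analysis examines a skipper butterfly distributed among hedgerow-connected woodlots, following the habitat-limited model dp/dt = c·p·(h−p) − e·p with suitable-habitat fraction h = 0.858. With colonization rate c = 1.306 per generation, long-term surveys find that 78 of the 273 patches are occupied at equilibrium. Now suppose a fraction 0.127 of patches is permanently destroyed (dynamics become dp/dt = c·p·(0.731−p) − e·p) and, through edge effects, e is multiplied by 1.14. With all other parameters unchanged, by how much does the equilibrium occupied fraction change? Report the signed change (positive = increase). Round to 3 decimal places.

Observed p* = 78/273 = 0.28571.
Balance c(h−p*) = e gives e = 1.306×(0.858 − 0.28571) = 0.74741.
New p* = 0.731 − e/c = 0.731 − 0.85205/1.30600 = 0.07859.
Δp* = 0.07859 − 0.28571 = -0.20712.

-0.207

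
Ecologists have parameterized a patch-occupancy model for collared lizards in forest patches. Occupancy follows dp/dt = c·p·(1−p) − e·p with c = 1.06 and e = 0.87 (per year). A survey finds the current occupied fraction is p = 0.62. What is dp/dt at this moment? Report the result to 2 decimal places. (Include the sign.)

-0.29

Colonization term: c·p·(1−p) = 1.06×0.62×0.3800 = 0.24974.
Extinction term: e·p = 0.53940.
dp/dt = 0.24974 − 0.53940 = -0.28966.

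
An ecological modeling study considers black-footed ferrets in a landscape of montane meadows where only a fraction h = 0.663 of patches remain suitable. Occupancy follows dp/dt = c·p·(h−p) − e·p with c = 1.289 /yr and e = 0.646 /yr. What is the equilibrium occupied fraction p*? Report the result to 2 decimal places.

Setting dp/dt = 0 and dividing by p* gives c·(h−p*) = e.
So p* = h − e/c = 0.663 − 0.646/1.289 = 0.663 − 0.5012 = 0.1618.

0.16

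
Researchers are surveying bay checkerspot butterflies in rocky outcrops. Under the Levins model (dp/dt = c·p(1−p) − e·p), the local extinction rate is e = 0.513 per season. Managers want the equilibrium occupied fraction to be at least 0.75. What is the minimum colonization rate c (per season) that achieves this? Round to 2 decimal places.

2.05

p* = 1 − e/c ≥ 0.75 requires e/c ≤ 0.2500, i.e. c ≥ e/0.2500.
c_min = 0.513/0.2500 = 2.0520.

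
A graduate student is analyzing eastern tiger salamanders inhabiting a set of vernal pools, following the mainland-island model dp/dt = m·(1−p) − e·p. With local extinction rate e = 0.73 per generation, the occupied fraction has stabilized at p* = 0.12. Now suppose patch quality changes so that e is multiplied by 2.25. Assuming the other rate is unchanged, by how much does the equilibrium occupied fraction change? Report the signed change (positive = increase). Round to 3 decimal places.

Balance m(1−p*) = e·p* gives m = e·p*/(1−p*) = 0.73×0.12000/0.88000 = 0.09955.
New p* = m/(m+e) = 0.09955/(0.09955+1.64250) = 0.05715.
Δp* = 0.05715 − 0.12000 = -0.06285.

-0.063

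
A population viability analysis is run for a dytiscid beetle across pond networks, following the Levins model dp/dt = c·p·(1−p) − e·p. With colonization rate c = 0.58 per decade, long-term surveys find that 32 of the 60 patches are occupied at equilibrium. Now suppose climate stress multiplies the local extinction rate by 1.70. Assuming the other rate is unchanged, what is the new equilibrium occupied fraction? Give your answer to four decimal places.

0.2067

Observed p* = 32/60 = 0.53333.
Balance c(1−p*) = e gives e = 0.58×(1 − 0.53333) = 0.27067.
New p* = 1 − e/c = 1 − 0.46014/0.58000 = 0.20666.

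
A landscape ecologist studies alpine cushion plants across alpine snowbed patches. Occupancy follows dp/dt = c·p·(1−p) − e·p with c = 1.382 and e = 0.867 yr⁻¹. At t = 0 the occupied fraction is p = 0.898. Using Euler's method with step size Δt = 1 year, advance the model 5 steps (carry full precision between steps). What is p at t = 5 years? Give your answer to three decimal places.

0.358

Update rule: p ← p + [c·p·(1−p) − e·p]·Δt with Δt = 1.
p: 0.89800 → 0.24602  (Δp = -0.65198)
p: 0.24602 → 0.28907  (Δp = +0.04305)
p: 0.28907 → 0.32246  (Δp = +0.03339)
p: 0.32246 → 0.34483  (Δp = +0.02237)
p: 0.34483 → 0.35809  (Δp = +0.01326)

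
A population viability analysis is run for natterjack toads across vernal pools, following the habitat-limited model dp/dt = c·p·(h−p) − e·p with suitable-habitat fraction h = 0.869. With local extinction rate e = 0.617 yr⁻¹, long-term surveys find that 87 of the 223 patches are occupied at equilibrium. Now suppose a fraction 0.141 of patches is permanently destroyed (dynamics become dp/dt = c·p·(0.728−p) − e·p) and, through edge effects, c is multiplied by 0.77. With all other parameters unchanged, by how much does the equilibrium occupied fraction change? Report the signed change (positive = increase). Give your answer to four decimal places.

Observed p* = 87/223 = 0.39013.
Balance c(h−p*) = e gives c = e/(0.869 − 0.39013) = 0.617/0.47887 = 1.28845.
New p* = 0.728 − e/c = 0.728 − 0.61700/0.99211 = 0.10609.
Δp* = 0.10609 − 0.39013 = -0.28404.

-0.2840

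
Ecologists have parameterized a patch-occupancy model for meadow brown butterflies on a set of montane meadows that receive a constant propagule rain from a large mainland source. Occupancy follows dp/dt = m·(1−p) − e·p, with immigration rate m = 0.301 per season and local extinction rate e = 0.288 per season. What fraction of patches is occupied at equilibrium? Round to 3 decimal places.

Setting dp/dt = 0: m − m·p* = e·p*, so m = (m+e)·p*.
p* = m/(m+e) = 0.301/(0.301+0.288) = 0.301/0.5890 = 0.5110.

0.511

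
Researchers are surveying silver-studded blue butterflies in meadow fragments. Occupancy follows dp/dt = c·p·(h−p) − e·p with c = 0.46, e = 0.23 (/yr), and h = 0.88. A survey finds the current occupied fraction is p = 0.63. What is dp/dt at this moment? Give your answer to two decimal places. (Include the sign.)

-0.07

Colonization term: c·p·(h−p) = 0.46×0.63×0.2500 = 0.07245.
Extinction term: e·p = 0.14490.
dp/dt = 0.07245 − 0.14490 = -0.07245.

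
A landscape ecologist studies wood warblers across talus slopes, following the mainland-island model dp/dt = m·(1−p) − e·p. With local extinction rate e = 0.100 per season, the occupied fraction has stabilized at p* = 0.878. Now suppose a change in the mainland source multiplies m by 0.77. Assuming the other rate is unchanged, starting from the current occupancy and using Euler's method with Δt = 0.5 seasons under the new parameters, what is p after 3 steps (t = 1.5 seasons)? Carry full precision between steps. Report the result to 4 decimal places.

0.8565

Balance m(1−p*) = e·p* gives m = e·p*/(1−p*) = 0.100×0.87800/0.12200 = 0.71967.
Starting from p₀ = 0.87800; update p ← p + (dp/dt)·Δt with the new parameters.
  1  |  dp/dt·Δt = -0.010097  |  p_1 = 0.867903
  2  |  dp/dt·Δt = -0.006795  |  p_2 = 0.861108
  3  |  dp/dt·Δt = -0.004572  |  p_3 = 0.856536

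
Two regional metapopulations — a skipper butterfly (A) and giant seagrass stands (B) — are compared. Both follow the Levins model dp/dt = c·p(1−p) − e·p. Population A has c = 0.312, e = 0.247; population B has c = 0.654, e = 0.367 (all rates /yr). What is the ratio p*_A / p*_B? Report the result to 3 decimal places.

A: p*_A = 1 − 0.247/0.312 = 0.2083.
B: p*_B = 1 − 0.367/0.654 = 0.4388.
p*_A / p*_B = 0.2083/0.4388 = 0.4747.

0.475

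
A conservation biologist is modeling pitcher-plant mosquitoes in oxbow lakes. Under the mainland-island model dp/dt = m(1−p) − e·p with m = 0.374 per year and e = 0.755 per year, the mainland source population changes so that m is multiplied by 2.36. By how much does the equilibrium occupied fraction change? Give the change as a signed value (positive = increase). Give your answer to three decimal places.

0.208

Before: p* = 0.374/(0.374+0.755) = 0.3313.
After: m = 0.88264, e = 0.755; p* = 0.88264/1.6376 = 0.5390.
Δp* = 0.5390 − 0.3313 = +0.2077.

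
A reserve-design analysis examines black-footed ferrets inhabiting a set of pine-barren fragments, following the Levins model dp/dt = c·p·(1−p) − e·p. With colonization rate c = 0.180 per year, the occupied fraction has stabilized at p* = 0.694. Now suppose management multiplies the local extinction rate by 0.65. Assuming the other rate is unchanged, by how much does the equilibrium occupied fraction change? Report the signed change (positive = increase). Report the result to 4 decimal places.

Balance c(1−p*) = e gives e = 0.180×(1 − 0.69400) = 0.05508.
New p* = 1 − e/c = 1 − 0.03580/0.18000 = 0.80111.
Δp* = 0.80111 − 0.69400 = +0.10711.

0.1071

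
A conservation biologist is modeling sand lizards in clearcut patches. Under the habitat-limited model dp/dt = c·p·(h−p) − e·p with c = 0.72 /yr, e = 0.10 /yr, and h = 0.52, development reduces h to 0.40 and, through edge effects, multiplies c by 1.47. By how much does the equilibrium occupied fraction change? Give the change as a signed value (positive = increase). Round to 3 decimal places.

-0.076

Before: p* = h − e/c = 0.52 − 0.10/0.72 = 0.52 − 0.1389 = 0.3811.
After: c = 1.0584, e = 0.1, h = 0.40; p* = 0.40 − 0.1/1.0584 = 0.3055.
Δp* = 0.3055 − 0.3811 = -0.0756.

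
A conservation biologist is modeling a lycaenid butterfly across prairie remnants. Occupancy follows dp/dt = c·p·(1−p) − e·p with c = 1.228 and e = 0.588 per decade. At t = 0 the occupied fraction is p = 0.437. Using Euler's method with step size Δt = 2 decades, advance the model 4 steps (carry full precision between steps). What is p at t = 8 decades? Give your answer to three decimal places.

0.521

Update rule: p ← p + [c·p·(1−p) − e·p]·Δt with Δt = 2.
t = 2: p = 0.43700 + (+0.09034) = 0.52734
t = 4: p = 0.52734 + (-0.00799) = 0.51935
t = 6: p = 0.51935 + (+0.00232) = 0.52167
t = 8: p = 0.52167 + (-0.00064) = 0.52103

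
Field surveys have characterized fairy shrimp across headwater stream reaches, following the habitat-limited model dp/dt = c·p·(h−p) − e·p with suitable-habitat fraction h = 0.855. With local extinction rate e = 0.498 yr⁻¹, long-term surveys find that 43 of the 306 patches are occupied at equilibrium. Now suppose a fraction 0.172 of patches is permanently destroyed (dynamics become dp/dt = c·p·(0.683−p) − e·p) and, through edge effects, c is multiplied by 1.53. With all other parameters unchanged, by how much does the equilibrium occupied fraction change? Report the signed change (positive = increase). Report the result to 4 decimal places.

Observed p* = 43/306 = 0.14052.
Balance c(h−p*) = e gives c = e/(0.855 − 0.14052) = 0.498/0.71448 = 0.69701.
New p* = 0.683 − e/c = 0.683 − 0.49800/1.06643 = 0.21602.
Δp* = 0.21602 − 0.14052 = +0.07550.

0.0755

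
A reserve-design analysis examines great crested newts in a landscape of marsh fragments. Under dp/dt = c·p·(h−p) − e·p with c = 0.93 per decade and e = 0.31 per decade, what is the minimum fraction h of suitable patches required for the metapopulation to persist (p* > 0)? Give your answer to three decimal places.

p* = h − e/c is positive only when h > e/c.
h_min = e/c = 0.31/0.93 = 0.3333.

0.333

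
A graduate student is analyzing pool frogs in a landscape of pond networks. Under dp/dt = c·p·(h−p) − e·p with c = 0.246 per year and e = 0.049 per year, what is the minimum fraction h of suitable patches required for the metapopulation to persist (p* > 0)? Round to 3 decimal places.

p* = h − e/c is positive only when h > e/c.
h_min = e/c = 0.049/0.246 = 0.1992.

0.199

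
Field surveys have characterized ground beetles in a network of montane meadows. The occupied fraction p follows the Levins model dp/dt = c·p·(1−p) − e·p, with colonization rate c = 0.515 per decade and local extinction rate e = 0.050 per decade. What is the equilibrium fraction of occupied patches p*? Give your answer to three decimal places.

0.903

Setting dp/dt = 0 and dividing through by p* gives c·(1−p*) = e.
So p* = 1 − e/c = 1 − 0.050/0.515 = 1 − 0.0971 = 0.9029.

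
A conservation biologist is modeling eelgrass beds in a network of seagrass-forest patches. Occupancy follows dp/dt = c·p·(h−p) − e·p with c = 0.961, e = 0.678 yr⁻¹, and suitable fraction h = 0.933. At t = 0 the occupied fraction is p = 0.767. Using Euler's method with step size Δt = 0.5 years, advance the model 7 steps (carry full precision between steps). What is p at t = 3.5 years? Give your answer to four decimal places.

0.3147

Update rule: p ← p + [c·p·(h−p) − e·p]·Δt with Δt = 0.5.
step 1: Δp = -0.19883, p = 0.56817
step 2: Δp = -0.09301, p = 0.47516
step 3: Δp = -0.05655, p = 0.41861
step 4: Δp = -0.03844, p = 0.38017
step 5: Δp = -0.02789, p = 0.35228
step 6: Δp = -0.02112, p = 0.33115
step 7: Δp = -0.01650, p = 0.31466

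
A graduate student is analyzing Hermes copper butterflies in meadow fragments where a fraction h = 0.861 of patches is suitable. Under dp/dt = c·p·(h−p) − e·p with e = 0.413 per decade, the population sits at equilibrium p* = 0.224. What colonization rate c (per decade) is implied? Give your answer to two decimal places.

At equilibrium c(h−p*) = e, so c = e/(h−p*).
c = 0.413/(0.861 − 0.224) = 0.413/0.6370 = 0.6484.

0.65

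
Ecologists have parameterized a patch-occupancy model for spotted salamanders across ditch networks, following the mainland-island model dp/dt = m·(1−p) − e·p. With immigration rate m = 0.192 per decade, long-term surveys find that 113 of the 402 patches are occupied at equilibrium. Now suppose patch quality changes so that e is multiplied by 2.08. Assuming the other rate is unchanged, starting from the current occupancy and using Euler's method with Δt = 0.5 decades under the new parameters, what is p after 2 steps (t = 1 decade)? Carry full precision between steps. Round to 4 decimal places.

0.1772

Observed p* = 113/402 = 0.28109.
Balance m(1−p*) = e·p* gives e = m(1−p*)/p* = 0.192×0.71891/0.28109 = 0.49104.
Starting from p₀ = 0.28109; update p ← p + (dp/dt)·Δt with the new parameters.
t = 0.5: p = 0.28109 + (-0.07454) = 0.20656
t = 1: p = 0.20656 + (-0.02932) = 0.17724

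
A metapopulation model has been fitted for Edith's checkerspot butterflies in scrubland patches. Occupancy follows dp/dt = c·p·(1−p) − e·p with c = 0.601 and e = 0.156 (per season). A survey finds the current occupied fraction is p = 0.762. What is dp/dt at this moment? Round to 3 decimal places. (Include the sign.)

Colonization term: c·p·(1−p) = 0.601×0.762×0.2380 = 0.10899.
Extinction term: e·p = 0.11887.
dp/dt = 0.10899 − 0.11887 = -0.00988.

-0.010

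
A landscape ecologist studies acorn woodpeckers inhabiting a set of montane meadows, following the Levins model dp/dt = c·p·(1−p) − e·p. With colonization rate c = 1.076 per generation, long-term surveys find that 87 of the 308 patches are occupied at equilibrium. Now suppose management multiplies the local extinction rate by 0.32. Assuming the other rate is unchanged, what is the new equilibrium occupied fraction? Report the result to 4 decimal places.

0.7704

Observed p* = 87/308 = 0.28247.
Balance c(1−p*) = e gives e = 1.076×(1 − 0.28247) = 0.77206.
New p* = 1 − e/c = 1 − 0.24706/1.07600 = 0.77039.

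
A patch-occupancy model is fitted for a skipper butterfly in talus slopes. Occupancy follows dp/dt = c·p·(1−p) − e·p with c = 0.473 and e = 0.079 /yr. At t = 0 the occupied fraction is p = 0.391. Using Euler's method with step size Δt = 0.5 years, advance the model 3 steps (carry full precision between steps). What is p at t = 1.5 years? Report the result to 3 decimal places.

Update rule: p ← p + [c·p·(1−p) − e·p]·Δt with Δt = 0.5.
step 1: Δp = +0.04087, p = 0.43187
step 2: Δp = +0.04097, p = 0.47284
step 3: Δp = +0.04027, p = 0.51311

0.513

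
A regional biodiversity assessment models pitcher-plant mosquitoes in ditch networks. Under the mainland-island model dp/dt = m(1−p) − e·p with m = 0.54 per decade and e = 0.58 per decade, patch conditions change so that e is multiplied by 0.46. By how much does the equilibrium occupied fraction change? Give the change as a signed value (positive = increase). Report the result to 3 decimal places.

Before: p* = 0.54/(0.54+0.58) = 0.4821.
After: m = 0.54, e = 0.2668; p* = 0.54/0.8068 = 0.6693.
Δp* = 0.6693 − 0.4821 = +0.1872.

0.187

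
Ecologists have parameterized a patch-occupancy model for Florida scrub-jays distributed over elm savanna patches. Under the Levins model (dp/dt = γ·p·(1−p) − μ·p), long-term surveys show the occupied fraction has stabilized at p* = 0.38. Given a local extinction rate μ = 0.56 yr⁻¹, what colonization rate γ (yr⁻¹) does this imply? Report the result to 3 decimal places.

At equilibrium γ(1−p*) = μ, so γ = μ/(1−p*).
γ = 0.56/(1 − 0.38) = 0.56/0.6200 = 0.9032.

0.903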